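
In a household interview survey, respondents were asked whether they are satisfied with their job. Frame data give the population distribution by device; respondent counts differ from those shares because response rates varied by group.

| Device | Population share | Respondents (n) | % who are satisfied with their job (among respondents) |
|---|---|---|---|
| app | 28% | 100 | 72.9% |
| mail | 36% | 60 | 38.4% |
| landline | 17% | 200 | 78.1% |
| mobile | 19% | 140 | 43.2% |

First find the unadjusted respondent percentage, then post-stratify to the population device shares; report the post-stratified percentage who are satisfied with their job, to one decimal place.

55.7%

Naive respondent-only estimate (weights = respondent counts):
  (100/500)×72.9 + (60/500)×38.4 + (200/500)×78.1 + (140/500)×43.2 = 62.524%
Post-stratified estimate weights by population shares:
  0.28×72.9 + 0.36×38.4 + 0.17×78.1 + 0.19×43.2 = 55.721%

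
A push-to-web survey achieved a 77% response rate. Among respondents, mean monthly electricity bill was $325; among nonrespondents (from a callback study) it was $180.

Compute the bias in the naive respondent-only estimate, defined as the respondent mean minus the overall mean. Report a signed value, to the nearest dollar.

+$33

Nonresponse fraction = 1 − 0.77 = 0.23.
Bias = (nonresponse fraction) × (respondent mean − nonrespondent mean)
     = 0.23 × (325 − 180) = 0.23 × 145 = 33.35.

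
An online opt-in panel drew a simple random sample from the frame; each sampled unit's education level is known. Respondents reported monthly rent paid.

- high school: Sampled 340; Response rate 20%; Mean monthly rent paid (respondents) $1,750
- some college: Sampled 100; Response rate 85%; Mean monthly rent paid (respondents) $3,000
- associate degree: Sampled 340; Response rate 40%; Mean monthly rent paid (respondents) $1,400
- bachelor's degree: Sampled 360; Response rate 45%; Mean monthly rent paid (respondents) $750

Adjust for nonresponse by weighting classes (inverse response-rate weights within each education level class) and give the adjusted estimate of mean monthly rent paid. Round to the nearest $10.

$1,440

Weighting each respondent by the inverse class response rate inflates each class back to its sampled size, so the class weight is n_sampled:
  high school: 340 × 1750 = 595,000
  some college: 100 × 3000 = 300,000
  associate degree: 340 × 1400 = 476,000
  bachelor's degree: 360 × 750 = 270,000
Adjusted estimate = 1,641,000 / 1,140 = 1439.47 → $1,440.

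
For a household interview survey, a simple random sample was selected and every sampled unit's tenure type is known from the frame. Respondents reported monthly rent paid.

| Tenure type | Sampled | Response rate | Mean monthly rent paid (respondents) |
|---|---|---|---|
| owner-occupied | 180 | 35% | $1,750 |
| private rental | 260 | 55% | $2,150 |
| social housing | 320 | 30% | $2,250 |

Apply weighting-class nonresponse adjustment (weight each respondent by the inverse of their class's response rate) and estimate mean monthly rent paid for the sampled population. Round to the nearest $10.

$2,100

Each respondent's weight = sampled/responded in their class; summing within a class gives n_sampled, so:
  owner-occupied: 180 × 1750 = 315,000
  private rental: 260 × 2150 = 559,000
  social housing: 320 × 2250 = 720,000
Adjusted estimate = 1,594,000 / 760 = 2097.37 → $2,100.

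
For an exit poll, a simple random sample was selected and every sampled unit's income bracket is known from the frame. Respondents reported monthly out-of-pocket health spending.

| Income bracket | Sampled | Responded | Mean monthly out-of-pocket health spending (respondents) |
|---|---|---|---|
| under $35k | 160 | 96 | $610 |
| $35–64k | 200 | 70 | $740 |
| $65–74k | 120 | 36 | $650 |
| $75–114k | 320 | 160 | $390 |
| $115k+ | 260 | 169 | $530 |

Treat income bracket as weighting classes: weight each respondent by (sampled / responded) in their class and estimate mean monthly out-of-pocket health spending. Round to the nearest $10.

Response rates by class: under $35k 96/160 = 60%, $35–64k 70/200 = 35%, $65–74k 36/120 = 30%, $75–114k 160/320 = 50%, $115k+ 169/260 = 65%.
With weight = n_sampled/n_responded per class, the weighted class total is n_sampled:
  under $35k: 160 × 610 = 97,600
  $35–64k: 200 × 740 = 148,000
  $65–74k: 120 × 650 = 78,000
  $75–114k: 320 × 390 = 124,800
  $115k+: 260 × 530 = 137,800
Adjusted estimate = 586,200 / 1,060 = 553.019 → $550.

$550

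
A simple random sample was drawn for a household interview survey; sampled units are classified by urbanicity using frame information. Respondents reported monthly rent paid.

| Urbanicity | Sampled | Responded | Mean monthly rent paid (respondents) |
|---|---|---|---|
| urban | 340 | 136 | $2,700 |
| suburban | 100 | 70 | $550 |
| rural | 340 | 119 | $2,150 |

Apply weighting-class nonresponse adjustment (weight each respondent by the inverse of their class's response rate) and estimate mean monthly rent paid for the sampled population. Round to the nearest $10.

Class response rates: urban 136/340 = 40%, suburban 70/100 = 70%, rural 119/340 = 35%.
Each respondent's weight = sampled/responded in their class; summing within a class gives n_sampled, so:
  urban: 340 × 2700 = 918,000
  suburban: 100 × 550 = 55,000
  rural: 340 × 2150 = 731,000
Adjusted estimate = 1,704,000 / 780 = 2184.62 → $2,180.

$2,180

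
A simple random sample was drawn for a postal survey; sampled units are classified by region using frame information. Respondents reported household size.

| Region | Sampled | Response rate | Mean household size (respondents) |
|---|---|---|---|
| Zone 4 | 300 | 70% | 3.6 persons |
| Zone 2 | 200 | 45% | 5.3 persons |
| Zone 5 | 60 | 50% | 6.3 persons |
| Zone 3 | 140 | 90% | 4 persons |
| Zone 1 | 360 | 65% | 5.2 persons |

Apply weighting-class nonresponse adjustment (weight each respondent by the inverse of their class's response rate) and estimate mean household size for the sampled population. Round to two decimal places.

4.67

Weighting each respondent by the inverse class response rate inflates each class back to its sampled size, so the class weight is n_sampled:
  Zone 4: 300 × 3.6 = 1080
  Zone 2: 200 × 5.3 = 1060
  Zone 5: 60 × 6.3 = 378
  Zone 3: 140 × 4 = 560
  Zone 1: 360 × 5.2 = 1872
Adjusted estimate = 4950 / 1,060 = 4.66981 → 4.67.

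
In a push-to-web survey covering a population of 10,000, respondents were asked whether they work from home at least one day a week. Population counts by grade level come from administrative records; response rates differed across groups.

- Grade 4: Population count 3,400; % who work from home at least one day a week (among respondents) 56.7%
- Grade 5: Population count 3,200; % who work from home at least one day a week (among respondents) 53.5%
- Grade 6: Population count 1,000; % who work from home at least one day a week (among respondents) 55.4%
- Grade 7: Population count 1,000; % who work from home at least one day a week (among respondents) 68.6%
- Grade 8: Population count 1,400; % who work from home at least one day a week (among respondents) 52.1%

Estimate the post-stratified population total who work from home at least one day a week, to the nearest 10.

5,610

Each cell contributes its population count × the respondent rate:
  Grade 4: 3,400 × 56.7% = 1927.8
  Grade 5: 3,200 × 53.5% = 1712
  Grade 6: 1,000 × 55.4% = 554
  Grade 7: 1,000 × 68.6% = 686
  Grade 8: 1,400 × 52.1% = 729.4
Estimated total = 5609.2 → 5,610.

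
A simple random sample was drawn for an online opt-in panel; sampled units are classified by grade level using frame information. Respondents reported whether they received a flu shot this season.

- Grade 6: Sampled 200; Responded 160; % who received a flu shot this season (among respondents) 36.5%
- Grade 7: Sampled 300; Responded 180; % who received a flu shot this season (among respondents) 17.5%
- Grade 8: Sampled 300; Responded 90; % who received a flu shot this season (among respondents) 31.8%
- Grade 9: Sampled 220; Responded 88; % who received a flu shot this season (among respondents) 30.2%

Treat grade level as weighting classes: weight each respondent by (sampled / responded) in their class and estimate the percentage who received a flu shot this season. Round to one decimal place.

Response rates by class: Grade 6 160/200 = 80%, Grade 7 180/300 = 60%, Grade 8 90/300 = 30%, Grade 9 88/220 = 40%.
Weighting each respondent by the inverse class response rate inflates each class back to its sampled size, so the class weight is n_sampled:
  Grade 6: 200 × 36.5 = 7300
  Grade 7: 300 × 17.5 = 5250
  Grade 8: 300 × 31.8 = 9540
  Grade 9: 220 × 30.2 = 6644
Adjusted estimate = 28,734 / 1,020 = 28.1706 → 28.2%.

28.2%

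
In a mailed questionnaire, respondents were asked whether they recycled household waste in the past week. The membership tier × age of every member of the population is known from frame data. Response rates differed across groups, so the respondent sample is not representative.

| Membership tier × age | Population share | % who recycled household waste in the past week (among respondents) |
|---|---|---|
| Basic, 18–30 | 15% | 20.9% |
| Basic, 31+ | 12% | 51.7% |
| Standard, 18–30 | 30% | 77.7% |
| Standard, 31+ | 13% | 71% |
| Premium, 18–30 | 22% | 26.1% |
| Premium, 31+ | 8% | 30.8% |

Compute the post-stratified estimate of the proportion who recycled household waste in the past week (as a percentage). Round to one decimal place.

50.1%

Each cell contributes population-share × respondent value:
  Basic, 18–30: 0.15 × 20.9 = 3.135
  Basic, 31+: 0.12 × 51.7 = 6.204
  Standard, 18–30: 0.3 × 77.7 = 23.31
  Standard, 31+: 0.13 × 71 = 9.23
  Premium, 18–30: 0.22 × 26.1 = 5.742
  Premium, 31+: 0.08 × 30.8 = 2.464
Post-stratified estimate = 50.085 → 50.1%.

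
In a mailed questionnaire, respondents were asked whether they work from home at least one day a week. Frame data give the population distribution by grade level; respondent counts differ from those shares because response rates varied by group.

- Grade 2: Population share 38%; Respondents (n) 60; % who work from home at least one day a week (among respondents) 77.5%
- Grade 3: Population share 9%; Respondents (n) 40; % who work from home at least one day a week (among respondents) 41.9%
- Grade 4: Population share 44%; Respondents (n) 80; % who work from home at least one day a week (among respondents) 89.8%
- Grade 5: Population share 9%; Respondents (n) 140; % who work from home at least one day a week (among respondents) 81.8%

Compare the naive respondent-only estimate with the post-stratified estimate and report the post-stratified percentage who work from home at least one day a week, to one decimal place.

80.1%

Without adjustment, the pooled respondent share is:
  (60/320)×77.5 + (40/320)×41.9 + (80/320)×89.8 + (140/320)×81.8 = 78.0062%
Post-stratifying to population shares instead:
  0.38×77.5 + 0.09×41.9 + 0.44×89.8 + 0.09×81.8 = 80.095%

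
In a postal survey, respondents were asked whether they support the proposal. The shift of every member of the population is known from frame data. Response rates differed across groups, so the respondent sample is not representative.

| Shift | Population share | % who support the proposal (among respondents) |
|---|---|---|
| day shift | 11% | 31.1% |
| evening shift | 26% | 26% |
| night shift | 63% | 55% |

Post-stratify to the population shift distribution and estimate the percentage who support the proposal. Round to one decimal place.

Each cell contributes population-share × respondent value:
  day shift: 0.11 × 31.1 = 3.421
  evening shift: 0.26 × 26 = 6.76
  night shift: 0.63 × 55 = 34.65
Post-stratified estimate = 44.831 → 44.8%.

44.8%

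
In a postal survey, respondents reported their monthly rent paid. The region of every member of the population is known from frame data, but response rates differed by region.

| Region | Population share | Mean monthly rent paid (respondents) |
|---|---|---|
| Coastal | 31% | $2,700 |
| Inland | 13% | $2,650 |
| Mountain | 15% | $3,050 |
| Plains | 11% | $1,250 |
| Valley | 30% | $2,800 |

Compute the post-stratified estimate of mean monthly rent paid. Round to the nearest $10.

Weight each group's respondent value by its population share:
  Coastal: 0.31 × 2700 = 837
  Inland: 0.13 × 2650 = 344.5
  Mountain: 0.15 × 3050 = 457.5
  Plains: 0.11 × 1250 = 137.5
  Valley: 0.3 × 2800 = 840
Post-stratified estimate = 2616.5 → $2,620.

$2,620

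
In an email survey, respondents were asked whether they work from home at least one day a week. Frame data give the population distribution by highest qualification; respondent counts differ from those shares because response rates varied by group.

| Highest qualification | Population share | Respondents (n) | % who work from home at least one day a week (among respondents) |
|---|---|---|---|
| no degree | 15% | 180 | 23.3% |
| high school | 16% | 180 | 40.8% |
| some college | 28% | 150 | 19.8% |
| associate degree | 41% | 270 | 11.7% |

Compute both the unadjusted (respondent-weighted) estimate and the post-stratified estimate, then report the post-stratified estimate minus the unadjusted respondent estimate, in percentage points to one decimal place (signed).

Naive respondent-only estimate (weights = respondent counts):
  (180/780)×23.3 + (180/780)×40.8 + (150/780)×19.8 + (270/780)×11.7 = 22.65%
Reweighting by population highest qualification shares:
  0.15×23.3 + 0.16×40.8 + 0.28×19.8 + 0.41×11.7 = 20.364%
Difference = 20.364 − 22.65 = -2.286 pp.

-2.3 percentage points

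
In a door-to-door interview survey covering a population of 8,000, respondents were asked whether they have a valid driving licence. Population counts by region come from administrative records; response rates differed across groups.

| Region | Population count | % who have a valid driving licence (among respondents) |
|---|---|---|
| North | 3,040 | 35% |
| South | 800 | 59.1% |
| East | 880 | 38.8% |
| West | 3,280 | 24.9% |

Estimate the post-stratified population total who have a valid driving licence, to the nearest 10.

2,690

Apply each group's respondent rate to its population count:
  North: 3,040 × 35% = 1064
  South: 800 × 59.1% = 472.8
  East: 880 × 38.8% = 341.44
  West: 3,280 × 24.9% = 816.72
Estimated total = 2694.96 → 2,690.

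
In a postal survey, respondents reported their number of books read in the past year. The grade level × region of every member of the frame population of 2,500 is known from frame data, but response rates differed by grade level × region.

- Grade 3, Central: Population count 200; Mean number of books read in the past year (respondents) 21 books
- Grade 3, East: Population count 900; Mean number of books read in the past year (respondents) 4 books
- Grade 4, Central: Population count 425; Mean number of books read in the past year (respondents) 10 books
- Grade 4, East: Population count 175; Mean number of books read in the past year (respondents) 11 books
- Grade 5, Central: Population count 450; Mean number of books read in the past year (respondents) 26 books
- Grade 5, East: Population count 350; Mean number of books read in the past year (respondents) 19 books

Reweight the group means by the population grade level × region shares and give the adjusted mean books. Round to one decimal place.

12.9

Each cell contributes population-share × respondent value:
  Grade 3, Central: (200/2,500) × 21 = 1.68
  Grade 3, East: (900/2,500) × 4 = 1.44
  Grade 4, Central: (425/2,500) × 10 = 1.7
  Grade 4, East: (175/2,500) × 11 = 0.77
  Grade 5, Central: (450/2,500) × 26 = 4.68
  Grade 5, East: (350/2,500) × 19 = 2.66
Post-stratified estimate = 12.93 → 12.9.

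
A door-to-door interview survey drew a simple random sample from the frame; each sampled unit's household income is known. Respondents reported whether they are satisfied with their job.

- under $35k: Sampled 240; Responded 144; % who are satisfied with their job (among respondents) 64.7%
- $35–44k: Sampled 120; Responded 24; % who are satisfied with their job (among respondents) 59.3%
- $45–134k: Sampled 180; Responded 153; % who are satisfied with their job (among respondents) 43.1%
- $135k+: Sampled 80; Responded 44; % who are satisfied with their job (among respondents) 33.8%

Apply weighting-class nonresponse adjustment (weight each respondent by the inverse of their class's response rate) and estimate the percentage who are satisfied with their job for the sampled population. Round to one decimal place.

53.4%

Class response rates: under $35k 144/240 = 60%, $35–44k 24/120 = 20%, $45–134k 153/180 = 85%, $135k+ 44/80 = 55%.
With weight = n_sampled/n_responded per class, the weighted class total is n_sampled:
  under $35k: 240 × 64.7 = 15,528
  $35–44k: 120 × 59.3 = 7116
  $45–134k: 180 × 43.1 = 7758
  $135k+: 80 × 33.8 = 2704
Adjusted estimate = 33,106 / 620 = 53.3968 → 53.4%.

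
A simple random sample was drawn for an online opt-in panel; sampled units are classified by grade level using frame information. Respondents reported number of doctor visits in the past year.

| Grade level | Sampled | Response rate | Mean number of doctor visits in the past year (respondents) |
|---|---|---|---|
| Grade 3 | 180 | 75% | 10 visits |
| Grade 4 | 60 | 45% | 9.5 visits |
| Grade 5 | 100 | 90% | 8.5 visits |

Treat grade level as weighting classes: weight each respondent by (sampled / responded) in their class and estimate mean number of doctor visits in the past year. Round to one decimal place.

9.5

Inverse-response-rate weighting restores each class to its sampled count, so class totals weight by n_sampled:
  Grade 3: 180 × 10 = 1800
  Grade 4: 60 × 9.5 = 570
  Grade 5: 100 × 8.5 = 850
Adjusted estimate = 3220 / 340 = 9.47059 → 9.5.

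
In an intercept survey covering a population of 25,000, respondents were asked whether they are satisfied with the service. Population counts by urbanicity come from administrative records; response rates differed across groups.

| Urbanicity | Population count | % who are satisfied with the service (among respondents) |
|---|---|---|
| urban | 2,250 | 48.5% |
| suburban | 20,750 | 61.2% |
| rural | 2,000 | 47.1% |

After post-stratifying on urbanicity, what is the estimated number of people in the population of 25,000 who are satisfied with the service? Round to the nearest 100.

14,700

Estimated count per cell = population count × respondent percentage:
  urban: 2,250 × 48.5% = 1091.25
  suburban: 20,750 × 61.2% = 12,699
  rural: 2,000 × 47.1% = 942
Estimated total = 14732.2 → 14,700.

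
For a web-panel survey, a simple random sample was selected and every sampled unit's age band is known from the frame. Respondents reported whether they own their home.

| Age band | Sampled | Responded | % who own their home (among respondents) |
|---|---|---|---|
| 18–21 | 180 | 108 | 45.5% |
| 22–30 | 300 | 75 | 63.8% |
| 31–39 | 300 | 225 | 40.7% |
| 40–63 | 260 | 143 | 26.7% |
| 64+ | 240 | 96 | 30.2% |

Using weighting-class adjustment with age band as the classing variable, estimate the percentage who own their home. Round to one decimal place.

Response rates by class: 18–21 108/180 = 60%, 22–30 75/300 = 25%, 31–39 225/300 = 75%, 40–63 143/260 = 55%, 64+ 96/240 = 40%.
Inverse-response-rate weighting restores each class to its sampled count, so class totals weight by n_sampled:
  18–21: 180 × 45.5 = 8190
  22–30: 300 × 63.8 = 19,140
  31–39: 300 × 40.7 = 12,210
  40–63: 260 × 26.7 = 6942
  64+: 240 × 30.2 = 7248
Adjusted estimate = 53,730 / 1,280 = 41.9766 → 42.0%.

42.0%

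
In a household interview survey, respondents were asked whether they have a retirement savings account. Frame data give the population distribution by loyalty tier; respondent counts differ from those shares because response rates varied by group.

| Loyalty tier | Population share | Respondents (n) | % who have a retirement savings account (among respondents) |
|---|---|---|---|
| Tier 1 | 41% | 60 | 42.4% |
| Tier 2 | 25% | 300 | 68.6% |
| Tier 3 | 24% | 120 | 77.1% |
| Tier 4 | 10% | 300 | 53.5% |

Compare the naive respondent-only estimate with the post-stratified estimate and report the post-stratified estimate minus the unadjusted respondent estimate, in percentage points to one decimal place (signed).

Without adjustment, the pooled respondent share is:
  (60/780)×42.4 + (300/780)×68.6 + (120/780)×77.1 + (300/780)×53.5 = 62.0846%
Post-stratifying to population shares instead:
  0.41×42.4 + 0.25×68.6 + 0.24×77.1 + 0.1×53.5 = 58.388%
Difference = 58.388 − 62.0846 = -3.6966 pp.

-3.7 percentage points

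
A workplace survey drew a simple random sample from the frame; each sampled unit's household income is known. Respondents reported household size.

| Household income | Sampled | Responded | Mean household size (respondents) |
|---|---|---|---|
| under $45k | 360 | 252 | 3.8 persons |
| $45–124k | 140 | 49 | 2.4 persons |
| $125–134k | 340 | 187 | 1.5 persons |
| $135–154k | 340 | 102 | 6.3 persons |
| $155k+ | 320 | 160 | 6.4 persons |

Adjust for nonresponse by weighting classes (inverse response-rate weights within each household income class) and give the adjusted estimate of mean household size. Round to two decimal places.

Response rates by class: under $45k 252/360 = 70%, $45–124k 49/140 = 35%, $125–134k 187/340 = 55%, $135–154k 102/340 = 30%, $155k+ 160/320 = 50%.
Each respondent's weight = sampled/responded in their class; summing within a class gives n_sampled, so:
  under $45k: 360 × 3.8 = 1368
  $45–124k: 140 × 2.4 = 336
  $125–134k: 340 × 1.5 = 510
  $135–154k: 340 × 6.3 = 2142
  $155k+: 320 × 6.4 = 2048
Adjusted estimate = 6404 / 1,500 = 4.26933 → 4.27.

4.27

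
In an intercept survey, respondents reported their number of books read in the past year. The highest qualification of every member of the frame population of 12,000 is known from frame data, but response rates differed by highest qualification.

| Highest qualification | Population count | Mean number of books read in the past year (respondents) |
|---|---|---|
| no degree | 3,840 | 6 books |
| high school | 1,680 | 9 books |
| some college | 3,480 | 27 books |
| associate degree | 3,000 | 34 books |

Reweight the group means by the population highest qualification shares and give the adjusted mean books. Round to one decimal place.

19.5

Weight each group's respondent value by its population share:
  no degree: (3,840/12,000) × 6 = 1.92
  high school: (1,680/12,000) × 9 = 1.26
  some college: (3,480/12,000) × 27 = 7.83
  associate degree: (3,000/12,000) × 34 = 8.5
Post-stratified estimate = 19.51 → 19.5.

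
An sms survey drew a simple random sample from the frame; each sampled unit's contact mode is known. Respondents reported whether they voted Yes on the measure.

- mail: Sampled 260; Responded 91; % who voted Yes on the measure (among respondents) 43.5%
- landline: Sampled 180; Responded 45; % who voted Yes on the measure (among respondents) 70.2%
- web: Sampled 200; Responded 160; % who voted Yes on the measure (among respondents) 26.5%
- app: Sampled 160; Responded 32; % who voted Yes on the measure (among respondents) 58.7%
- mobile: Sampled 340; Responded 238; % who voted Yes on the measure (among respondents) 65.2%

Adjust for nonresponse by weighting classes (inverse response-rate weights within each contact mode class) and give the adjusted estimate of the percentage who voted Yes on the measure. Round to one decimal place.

Response rates by class: mail 91/260 = 35%, landline 45/180 = 25%, web 160/200 = 80%, app 32/160 = 20%, mobile 238/340 = 70%.
Each respondent's weight = sampled/responded in their class; summing within a class gives n_sampled, so:
  mail: 260 × 43.5 = 11,310
  landline: 180 × 70.2 = 12,636
  web: 200 × 26.5 = 5300
  app: 160 × 58.7 = 9392
  mobile: 340 × 65.2 = 22,168
Adjusted estimate = 60,806 / 1,140 = 53.3386 → 53.3%.

53.3%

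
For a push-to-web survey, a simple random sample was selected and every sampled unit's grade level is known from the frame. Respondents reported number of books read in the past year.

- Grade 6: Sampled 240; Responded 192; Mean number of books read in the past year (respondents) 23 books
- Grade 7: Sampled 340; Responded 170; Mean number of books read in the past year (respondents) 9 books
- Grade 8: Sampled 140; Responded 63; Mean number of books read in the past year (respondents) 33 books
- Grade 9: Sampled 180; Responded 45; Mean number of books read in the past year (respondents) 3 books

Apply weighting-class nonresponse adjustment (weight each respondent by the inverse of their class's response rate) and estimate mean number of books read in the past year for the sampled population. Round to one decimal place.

15.3

Class response rates: Grade 6 192/240 = 80%, Grade 7 170/340 = 50%, Grade 8 63/140 = 45%, Grade 9 45/180 = 25%.
Weighting each respondent by the inverse class response rate inflates each class back to its sampled size, so the class weight is n_sampled:
  Grade 6: 240 × 23 = 5520
  Grade 7: 340 × 9 = 3060
  Grade 8: 140 × 33 = 4620
  Grade 9: 180 × 3 = 540
Adjusted estimate = 13,740 / 900 = 15.2667 → 15.3.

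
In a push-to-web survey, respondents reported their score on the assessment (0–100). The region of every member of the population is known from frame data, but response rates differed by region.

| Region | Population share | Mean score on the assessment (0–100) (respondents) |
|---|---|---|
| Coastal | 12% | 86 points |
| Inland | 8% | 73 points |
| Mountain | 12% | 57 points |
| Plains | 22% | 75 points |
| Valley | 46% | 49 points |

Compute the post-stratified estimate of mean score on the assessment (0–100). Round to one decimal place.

62.0

Each cell contributes population-share × respondent value:
  Coastal: 0.12 × 86 = 10.32
  Inland: 0.08 × 73 = 5.84
  Mountain: 0.12 × 57 = 6.84
  Plains: 0.22 × 75 = 16.5
  Valley: 0.46 × 49 = 22.54
Post-stratified estimate = 62.04 → 62.0.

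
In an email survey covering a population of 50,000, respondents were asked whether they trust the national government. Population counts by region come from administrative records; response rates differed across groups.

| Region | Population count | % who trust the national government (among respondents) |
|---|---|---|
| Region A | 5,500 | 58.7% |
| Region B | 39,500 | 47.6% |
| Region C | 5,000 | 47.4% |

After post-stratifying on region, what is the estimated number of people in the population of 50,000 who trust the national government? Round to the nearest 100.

Each cell contributes its population count × the respondent rate:
  Region A: 5,500 × 58.7% = 3228.5
  Region B: 39,500 × 47.6% = 18,802
  Region C: 5,000 × 47.4% = 2370
Estimated total = 24400.5 → 24,400.

24,400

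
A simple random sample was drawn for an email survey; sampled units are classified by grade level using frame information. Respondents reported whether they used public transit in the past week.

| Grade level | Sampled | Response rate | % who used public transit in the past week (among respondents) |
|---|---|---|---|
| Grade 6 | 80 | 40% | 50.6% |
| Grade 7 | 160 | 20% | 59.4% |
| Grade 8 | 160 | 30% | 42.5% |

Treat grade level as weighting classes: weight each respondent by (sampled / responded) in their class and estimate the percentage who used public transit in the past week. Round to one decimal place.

50.9%

Each respondent's weight = sampled/responded in their class; summing within a class gives n_sampled, so:
  Grade 6: 80 × 50.6 = 4048
  Grade 7: 160 × 59.4 = 9504
  Grade 8: 160 × 42.5 = 6800
Adjusted estimate = 20,352 / 400 = 50.88 → 50.9%.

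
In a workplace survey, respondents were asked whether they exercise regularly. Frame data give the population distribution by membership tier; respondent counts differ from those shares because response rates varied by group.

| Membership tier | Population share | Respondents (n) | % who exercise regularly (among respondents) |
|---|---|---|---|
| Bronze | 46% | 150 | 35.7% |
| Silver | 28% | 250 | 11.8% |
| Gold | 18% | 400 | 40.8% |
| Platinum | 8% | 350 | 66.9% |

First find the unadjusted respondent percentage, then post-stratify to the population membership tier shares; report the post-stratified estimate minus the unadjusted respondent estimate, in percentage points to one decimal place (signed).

Naive respondent-only estimate (weights = respondent counts):
  (150/1150)×35.7 + (250/1150)×11.8 + (400/1150)×40.8 + (350/1150)×66.9 = 41.7739%
Post-stratified estimate weights by population shares:
  0.46×35.7 + 0.28×11.8 + 0.18×40.8 + 0.08×66.9 = 32.422%
Difference = 32.422 − 41.7739 = -9.3519 pp.

-9.4 percentage points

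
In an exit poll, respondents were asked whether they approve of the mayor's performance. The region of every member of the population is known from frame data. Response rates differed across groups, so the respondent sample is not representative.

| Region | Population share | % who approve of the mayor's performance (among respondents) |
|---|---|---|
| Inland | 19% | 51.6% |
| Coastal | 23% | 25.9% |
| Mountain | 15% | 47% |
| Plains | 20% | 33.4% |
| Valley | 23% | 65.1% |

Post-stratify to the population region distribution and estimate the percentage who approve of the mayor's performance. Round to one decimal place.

Each cell contributes population-share × respondent value:
  Inland: 0.19 × 51.6 = 9.804
  Coastal: 0.23 × 25.9 = 5.957
  Mountain: 0.15 × 47 = 7.05
  Plains: 0.2 × 33.4 = 6.68
  Valley: 0.23 × 65.1 = 14.973
Post-stratified estimate = 44.464 → 44.5%.

44.5%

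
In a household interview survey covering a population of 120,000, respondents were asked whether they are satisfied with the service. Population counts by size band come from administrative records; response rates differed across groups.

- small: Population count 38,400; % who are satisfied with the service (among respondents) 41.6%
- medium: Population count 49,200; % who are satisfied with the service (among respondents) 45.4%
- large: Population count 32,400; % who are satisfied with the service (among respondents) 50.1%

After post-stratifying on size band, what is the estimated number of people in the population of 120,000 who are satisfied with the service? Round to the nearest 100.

Estimated count per cell = population count × respondent percentage:
  small: 38,400 × 41.6% = 15974.4
  medium: 49,200 × 45.4% = 22336.8
  large: 32,400 × 50.1% = 16232.4
Estimated total = 54543.6 → 54,500.

54,500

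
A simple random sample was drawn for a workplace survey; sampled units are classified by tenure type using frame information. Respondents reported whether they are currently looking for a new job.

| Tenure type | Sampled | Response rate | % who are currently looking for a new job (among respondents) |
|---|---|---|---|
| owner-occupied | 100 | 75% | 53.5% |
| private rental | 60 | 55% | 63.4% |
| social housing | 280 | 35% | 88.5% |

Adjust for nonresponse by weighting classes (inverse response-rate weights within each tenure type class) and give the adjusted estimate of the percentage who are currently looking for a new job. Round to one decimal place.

With weight = n_sampled/n_responded per class, the weighted class total is n_sampled:
  owner-occupied: 100 × 53.5 = 5350
  private rental: 60 × 63.4 = 3804
  social housing: 280 × 88.5 = 24,780
Adjusted estimate = 33,934 / 440 = 77.1227 → 77.1%.

77.1%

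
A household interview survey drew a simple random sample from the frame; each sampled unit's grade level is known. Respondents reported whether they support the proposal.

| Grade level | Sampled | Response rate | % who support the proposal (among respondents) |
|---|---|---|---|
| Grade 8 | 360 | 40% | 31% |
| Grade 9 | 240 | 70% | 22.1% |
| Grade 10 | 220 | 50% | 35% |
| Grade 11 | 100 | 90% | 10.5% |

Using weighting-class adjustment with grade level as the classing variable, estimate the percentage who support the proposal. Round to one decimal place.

27.4%

With weight = n_sampled/n_responded per class, the weighted class total is n_sampled:
  Grade 8: 360 × 31 = 11,160
  Grade 9: 240 × 22.1 = 5304
  Grade 10: 220 × 35 = 7700
  Grade 11: 100 × 10.5 = 1050
Adjusted estimate = 25,214 / 920 = 27.4065 → 27.4%.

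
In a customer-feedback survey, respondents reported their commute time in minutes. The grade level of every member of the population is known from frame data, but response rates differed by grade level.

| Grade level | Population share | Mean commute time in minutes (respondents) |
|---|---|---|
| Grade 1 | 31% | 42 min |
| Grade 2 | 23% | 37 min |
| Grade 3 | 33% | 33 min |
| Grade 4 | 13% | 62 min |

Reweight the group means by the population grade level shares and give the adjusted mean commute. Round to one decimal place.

40.5

Reweight to the known grade level distribution:
  Grade 1: 0.31 × 42 = 13.02
  Grade 2: 0.23 × 37 = 8.51
  Grade 3: 0.33 × 33 = 10.89
  Grade 4: 0.13 × 62 = 8.06
Post-stratified estimate = 40.48 → 40.5.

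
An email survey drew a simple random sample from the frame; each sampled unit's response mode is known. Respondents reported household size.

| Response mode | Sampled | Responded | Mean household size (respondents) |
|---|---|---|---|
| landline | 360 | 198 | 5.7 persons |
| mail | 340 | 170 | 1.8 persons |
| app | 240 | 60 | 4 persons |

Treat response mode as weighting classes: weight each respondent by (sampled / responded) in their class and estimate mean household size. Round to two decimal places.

3.86

Class response rates: landline 198/360 = 55%, mail 170/340 = 50%, app 60/240 = 25%.
Weighting each respondent by the inverse class response rate inflates each class back to its sampled size, so the class weight is n_sampled:
  landline: 360 × 5.7 = 2052
  mail: 340 × 1.8 = 612
  app: 240 × 4 = 960
Adjusted estimate = 3624 / 940 = 3.85532 → 3.86.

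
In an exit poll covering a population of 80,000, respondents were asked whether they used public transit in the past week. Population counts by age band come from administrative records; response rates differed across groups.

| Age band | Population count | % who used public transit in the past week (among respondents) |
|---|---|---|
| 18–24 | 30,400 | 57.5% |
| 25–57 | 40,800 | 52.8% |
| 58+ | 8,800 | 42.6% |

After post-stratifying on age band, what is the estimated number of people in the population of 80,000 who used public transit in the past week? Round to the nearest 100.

42,800

Each cell contributes its population count × the respondent rate:
  18–24: 30,400 × 57.5% = 17,480
  25–57: 40,800 × 52.8% = 21542.4
  58+: 8,800 × 42.6% = 3748.8
Estimated total = 42771.2 → 42,800.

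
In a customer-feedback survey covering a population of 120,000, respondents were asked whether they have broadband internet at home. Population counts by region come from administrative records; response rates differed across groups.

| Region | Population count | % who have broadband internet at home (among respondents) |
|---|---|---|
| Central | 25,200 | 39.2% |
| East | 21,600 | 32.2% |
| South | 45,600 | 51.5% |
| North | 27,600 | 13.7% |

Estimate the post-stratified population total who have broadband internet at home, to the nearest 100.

Each cell contributes its population count × the respondent rate:
  Central: 25,200 × 39.2% = 9878.4
  East: 21,600 × 32.2% = 6955.2
  South: 45,600 × 51.5% = 23,484
  North: 27,600 × 13.7% = 3781.2
Estimated total = 44098.8 → 44,100.

44,100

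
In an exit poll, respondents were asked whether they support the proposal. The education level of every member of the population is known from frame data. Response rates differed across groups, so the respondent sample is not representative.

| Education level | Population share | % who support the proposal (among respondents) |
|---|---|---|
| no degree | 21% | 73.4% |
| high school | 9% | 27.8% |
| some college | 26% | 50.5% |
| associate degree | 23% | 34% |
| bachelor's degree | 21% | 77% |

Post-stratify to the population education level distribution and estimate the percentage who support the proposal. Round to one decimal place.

Reweight to the known education level distribution:
  no degree: 0.21 × 73.4 = 15.414
  high school: 0.09 × 27.8 = 2.502
  some college: 0.26 × 50.5 = 13.13
  associate degree: 0.23 × 34 = 7.82
  bachelor's degree: 0.21 × 77 = 16.17
Post-stratified estimate = 55.036 → 55.0%.

55.0%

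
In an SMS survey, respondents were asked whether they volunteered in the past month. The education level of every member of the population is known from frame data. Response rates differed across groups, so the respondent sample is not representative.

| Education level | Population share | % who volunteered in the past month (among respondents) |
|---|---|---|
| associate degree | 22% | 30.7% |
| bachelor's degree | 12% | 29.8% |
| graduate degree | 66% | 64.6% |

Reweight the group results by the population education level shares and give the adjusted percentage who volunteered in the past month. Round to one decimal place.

Reweight to the known education level distribution:
  associate degree: 0.22 × 30.7 = 6.754
  bachelor's degree: 0.12 × 29.8 = 3.576
  graduate degree: 0.66 × 64.6 = 42.636
Post-stratified estimate = 52.966 → 53.0%.

53.0%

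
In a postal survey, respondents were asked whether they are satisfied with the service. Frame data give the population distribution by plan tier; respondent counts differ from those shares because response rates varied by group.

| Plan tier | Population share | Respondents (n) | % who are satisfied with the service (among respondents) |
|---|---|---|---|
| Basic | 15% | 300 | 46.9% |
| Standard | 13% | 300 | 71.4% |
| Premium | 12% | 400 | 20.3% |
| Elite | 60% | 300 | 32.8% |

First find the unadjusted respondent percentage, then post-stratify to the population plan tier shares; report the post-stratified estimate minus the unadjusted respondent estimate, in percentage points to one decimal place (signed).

-2.7 percentage points

Naive respondent-only estimate (weights = respondent counts):
  (300/1300)×46.9 + (300/1300)×71.4 + (400/1300)×20.3 + (300/1300)×32.8 = 41.1154%
Post-stratified estimate weights by population shares:
  0.15×46.9 + 0.13×71.4 + 0.12×20.3 + 0.6×32.8 = 38.433%
Difference = 38.433 − 41.1154 = -2.6824 pp.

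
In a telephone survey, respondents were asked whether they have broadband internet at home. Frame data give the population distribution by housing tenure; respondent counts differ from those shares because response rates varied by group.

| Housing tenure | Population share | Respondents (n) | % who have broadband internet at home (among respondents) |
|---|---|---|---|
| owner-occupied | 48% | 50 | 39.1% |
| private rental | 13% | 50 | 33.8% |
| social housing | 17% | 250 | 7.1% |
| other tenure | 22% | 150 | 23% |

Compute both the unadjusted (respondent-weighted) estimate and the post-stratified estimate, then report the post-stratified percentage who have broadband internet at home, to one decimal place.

Without adjustment, the pooled respondent share is:
  (50/500)×39.1 + (50/500)×33.8 + (250/500)×7.1 + (150/500)×23 = 17.74%
Post-stratified estimate weights by population shares:
  0.48×39.1 + 0.13×33.8 + 0.17×7.1 + 0.22×23 = 29.429%

29.4%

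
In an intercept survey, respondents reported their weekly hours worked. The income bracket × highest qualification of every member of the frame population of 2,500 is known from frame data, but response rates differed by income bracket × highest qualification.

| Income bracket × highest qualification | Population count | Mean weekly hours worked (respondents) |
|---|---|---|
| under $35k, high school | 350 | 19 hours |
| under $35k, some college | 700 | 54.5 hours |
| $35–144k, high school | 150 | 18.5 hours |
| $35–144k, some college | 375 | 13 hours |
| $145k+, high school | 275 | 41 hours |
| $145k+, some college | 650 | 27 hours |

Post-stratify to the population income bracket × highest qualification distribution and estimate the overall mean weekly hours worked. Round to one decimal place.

32.5

Each cell contributes population-share × respondent value:
  under $35k, high school: (350/2,500) × 19 = 2.66
  under $35k, some college: (700/2,500) × 54.5 = 15.26
  $35–144k, high school: (150/2,500) × 18.5 = 1.11
  $35–144k, some college: (375/2,500) × 13 = 1.95
  $145k+, high school: (275/2,500) × 41 = 4.51
  $145k+, some college: (650/2,500) × 27 = 7.02
Post-stratified estimate = 32.51 → 32.5.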